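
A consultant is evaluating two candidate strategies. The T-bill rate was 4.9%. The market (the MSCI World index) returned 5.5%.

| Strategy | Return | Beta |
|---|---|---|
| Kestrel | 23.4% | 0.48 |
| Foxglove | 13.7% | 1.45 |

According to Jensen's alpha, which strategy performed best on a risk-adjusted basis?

Kestrel

Kestrel: α = 23.4% − [4.9% + 0.48 × (5.5% − 4.9%)] = 18.212
Foxglove: α = 13.7% − [4.9% + 1.45 × (5.5% − 4.9%)] = 7.930
Highest: Kestrel (18.212).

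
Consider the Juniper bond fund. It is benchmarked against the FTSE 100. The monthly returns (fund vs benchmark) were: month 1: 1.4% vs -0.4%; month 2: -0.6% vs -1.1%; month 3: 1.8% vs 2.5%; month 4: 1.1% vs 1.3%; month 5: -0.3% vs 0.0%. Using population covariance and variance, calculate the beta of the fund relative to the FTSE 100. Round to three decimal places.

r̄p = 0.6800%,  r̄m = 0.4600%
Cov = Σ(rp − r̄p)(rm − r̄m) / 5 = 0.8932
Var(rm) = Σ(rm − r̄m)² / 5 = 1.6504
β = Cov / Var = 0.8932 / 1.6504 = 0.5412

0.541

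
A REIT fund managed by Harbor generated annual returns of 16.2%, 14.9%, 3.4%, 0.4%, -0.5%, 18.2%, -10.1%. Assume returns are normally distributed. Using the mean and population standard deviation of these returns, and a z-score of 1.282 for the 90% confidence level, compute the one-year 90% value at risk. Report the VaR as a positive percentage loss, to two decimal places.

r̄ = (16.2 + 14.9 + 3.4 + 0.4 − 0.5 + 18.2 − 10.1) / 7 = 42.50 / 7 = 6.0714%
Σ(r − r̄)² = (16.2 − 6.0714)² + (14.9 − 6.0714)² + (3.4 − 6.0714)² + … = 671.6343
population σ = √(671.6343 / 7) = √95.9478 = 9.7953%
VaR = −(r̄ − z·σ) = −(6.0714 − 1.282 × 9.7953) = −(-6.4862) = 6.4862%

6.49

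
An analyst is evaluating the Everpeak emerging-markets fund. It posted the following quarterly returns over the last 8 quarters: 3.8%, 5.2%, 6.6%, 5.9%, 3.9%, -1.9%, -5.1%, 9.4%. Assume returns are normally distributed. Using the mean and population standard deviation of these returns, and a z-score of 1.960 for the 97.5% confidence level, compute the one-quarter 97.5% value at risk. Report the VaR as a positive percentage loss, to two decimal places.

Mean return r̄ = 27.80 / 8 = 3.4750%
Σ(r − r̄)² = (3.8 − 3.4750)² + (5.2 − 3.4750)² + … = 156.4350
σ = √[156.4350 / 8] = 4.4220%
VaR = −(r̄ − z·σ) = −(3.4750 − 1.960 × 4.4220) = −(-5.1921) = 5.1921%

5.19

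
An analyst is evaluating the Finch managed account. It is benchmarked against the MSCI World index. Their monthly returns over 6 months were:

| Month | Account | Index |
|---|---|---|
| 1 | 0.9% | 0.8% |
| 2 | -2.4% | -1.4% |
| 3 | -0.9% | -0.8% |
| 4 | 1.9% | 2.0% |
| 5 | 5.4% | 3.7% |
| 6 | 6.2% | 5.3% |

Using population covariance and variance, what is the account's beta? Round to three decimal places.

1.298

r̄p = 1.8500%,  r̄m = 1.6000%
Cov = Σ(rp − r̄p)(rm − r̄m) / 6 = 7.2800
Var(rm) = Σ(rm − r̄m)² / 6 = 5.6100
β = Cov / Var = 7.2800 / 5.6100 = 1.2977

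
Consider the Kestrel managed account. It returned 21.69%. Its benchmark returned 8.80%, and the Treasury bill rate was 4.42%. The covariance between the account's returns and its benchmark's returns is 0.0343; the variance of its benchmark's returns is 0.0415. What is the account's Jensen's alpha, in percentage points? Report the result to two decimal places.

13.65

β = Cov / Var = 0.0343 / 0.0415 = 0.8265
E[R] = Rf + β(Rm − Rf) = 4.42% + 0.8265 × (8.80% − 4.42%) = 8.0401%
α = Rp − E[R] = 21.69% − 8.0401% = 13.6499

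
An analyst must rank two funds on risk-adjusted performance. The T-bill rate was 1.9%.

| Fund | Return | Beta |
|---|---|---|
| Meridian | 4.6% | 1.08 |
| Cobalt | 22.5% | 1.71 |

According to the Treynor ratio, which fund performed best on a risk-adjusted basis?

Cobalt

Meridian: Treynor = (4.6% − 1.9%) / 1.08 = 2.500
Cobalt: Treynor = (22.5% − 1.9%) / 1.71 = 12.047
Highest: Cobalt (12.047).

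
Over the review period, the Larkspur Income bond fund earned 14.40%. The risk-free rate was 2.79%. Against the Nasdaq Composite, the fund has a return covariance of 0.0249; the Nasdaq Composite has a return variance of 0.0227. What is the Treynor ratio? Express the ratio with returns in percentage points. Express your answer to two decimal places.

10.58

β = Cov / Var = 0.0249 / 0.0227 = 1.0969
Treynor = (Rp − Rf) / β = (14.40% − 2.79%) / 1.0969 = 11.61 / 1.0969 = 10.5844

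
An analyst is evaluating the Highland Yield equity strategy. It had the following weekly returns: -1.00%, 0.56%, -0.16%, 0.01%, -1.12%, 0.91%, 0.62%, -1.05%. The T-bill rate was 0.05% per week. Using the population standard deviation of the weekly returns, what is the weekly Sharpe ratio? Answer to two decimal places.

-0.27

μ = (-1 + 0.56 − 0.16 + 0.01 − 1.12 + 0.91 + 0.62 − 1.05) / 8 = -0.1538%
Σ(r − μ)² = 4.7196; population σ = √(4.7196/8) = 0.7681%
Sharpe = (μ − rf) / σ = (-0.1538 − 0.05) / 0.7681 = -0.2038 / 0.7681 = -0.2653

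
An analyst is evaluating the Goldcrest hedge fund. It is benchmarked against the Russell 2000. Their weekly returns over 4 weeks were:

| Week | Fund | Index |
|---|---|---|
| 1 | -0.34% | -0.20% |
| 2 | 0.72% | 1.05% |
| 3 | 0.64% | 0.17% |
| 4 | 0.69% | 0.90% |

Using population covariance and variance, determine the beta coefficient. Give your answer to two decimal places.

0.69

r̄p = 0.4275%,  r̄m = 0.4800%
Cov = Σ(rp − r̄p)(rm − r̄m) / 4 = 0.1833
Var(rm) = Σ(rm − r̄m)² / 4 = 0.2650
β = Cov / Var = 0.1833 / 0.2650 = 0.6917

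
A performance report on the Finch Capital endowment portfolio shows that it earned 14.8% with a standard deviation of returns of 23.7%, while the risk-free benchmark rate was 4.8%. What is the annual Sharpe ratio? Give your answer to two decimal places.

0.42

Sharpe = (Rp − Rf) / σp = (14.8% − 4.8%) / 23.7% = 10.00% / 23.7% = 0.4219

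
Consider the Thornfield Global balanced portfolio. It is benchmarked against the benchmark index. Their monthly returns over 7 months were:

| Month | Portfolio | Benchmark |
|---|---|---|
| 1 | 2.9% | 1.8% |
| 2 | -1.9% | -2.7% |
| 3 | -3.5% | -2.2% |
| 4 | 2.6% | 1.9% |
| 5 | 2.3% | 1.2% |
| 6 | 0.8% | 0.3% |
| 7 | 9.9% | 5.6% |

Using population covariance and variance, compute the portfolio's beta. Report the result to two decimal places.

1.50

r̄p = 1.8714%,  r̄m = 0.8429%
Cov = Σ(rp − r̄p)(rm − r̄m) / 7 = 10.0555
Var(rm) = Σ(rm − r̄m)² / 7 = 6.6996
β = Cov / Var = 10.0555 / 6.6996 = 1.5009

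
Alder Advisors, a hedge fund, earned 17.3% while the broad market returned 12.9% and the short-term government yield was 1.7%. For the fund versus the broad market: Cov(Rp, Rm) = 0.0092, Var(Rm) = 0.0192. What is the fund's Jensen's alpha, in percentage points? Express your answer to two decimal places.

10.23

β = Cov / Var = 0.0092 / 0.0192 = 0.4792
E[R] = Rf + β(Rm − Rf) = 1.7% + 0.4792 × (12.9% − 1.7%) = 7.0670%
α = Rp − E[R] = 17.3% − 7.0670% = 10.2330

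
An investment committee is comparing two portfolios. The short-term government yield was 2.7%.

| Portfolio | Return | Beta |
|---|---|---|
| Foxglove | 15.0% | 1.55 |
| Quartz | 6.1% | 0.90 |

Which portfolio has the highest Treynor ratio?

Foxglove: Treynor = (15.0% − 2.7%) / 1.55 = 7.935
Quartz: Treynor = (6.1% − 2.7%) / 0.90 = 3.778
Highest: Foxglove (7.935).

Foxglove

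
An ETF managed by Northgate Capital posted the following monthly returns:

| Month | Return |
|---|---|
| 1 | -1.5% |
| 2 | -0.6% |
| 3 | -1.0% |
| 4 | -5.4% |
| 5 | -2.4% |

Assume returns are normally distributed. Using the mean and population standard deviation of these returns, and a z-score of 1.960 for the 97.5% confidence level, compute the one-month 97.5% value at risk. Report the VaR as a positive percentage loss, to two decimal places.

r̄ = (-1.5 − 0.6 − 1 − 5.4 − 2.4) / 5 = -2.1800%
Σ(r − r̄)² = 14.7680; population σ = √(14.7680/5) = 1.7186%
VaR = −(r̄ − z·σ) = −(-2.1800 − 1.960 × 1.7186) = −(-5.5485) = 5.5485%

5.55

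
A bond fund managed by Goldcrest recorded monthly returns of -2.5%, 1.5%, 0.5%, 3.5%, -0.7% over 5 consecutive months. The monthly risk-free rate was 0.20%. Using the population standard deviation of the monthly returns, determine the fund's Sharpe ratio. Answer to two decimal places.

0.13

r̄ = (-2.5 + 1.5 + 0.5 + 3.5 − 0.7) / 5 = 0.4600%
Σ(r − r̄)² = (-2.5 − 0.4600)² + (1.5 − 0.4600)² + (0.5 − 0.4600)² + … = 20.4320
population σ = √(20.4320 / 5) = √4.0864 = 2.0215%
Sharpe = (r̄ − rf) / σ = (0.4600 − 0.2) / 2.0215 = 0.2600 / 2.0215 = 0.1286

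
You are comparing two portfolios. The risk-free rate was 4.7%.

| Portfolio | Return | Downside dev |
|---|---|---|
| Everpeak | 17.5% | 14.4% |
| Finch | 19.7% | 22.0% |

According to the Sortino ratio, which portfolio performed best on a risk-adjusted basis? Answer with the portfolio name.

Everpeak: Sortino ratio = (17.5% − 4.7%) / 14.4% = 0.889
Finch: Sortino ratio = (19.7% − 4.7%) / 22.0% = 0.682
Highest: Everpeak (0.889).

Everpeak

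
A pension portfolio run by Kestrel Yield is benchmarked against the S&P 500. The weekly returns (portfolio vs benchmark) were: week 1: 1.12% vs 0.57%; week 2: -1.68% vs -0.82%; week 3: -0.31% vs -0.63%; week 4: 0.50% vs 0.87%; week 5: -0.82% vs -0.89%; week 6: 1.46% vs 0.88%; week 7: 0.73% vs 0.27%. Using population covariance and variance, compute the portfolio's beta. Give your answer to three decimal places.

1.275

r̄p = 0.1429%,  r̄m = 0.0357%
Cov = Σ(rp − r̄p)(rm − r̄m) / 7 = 0.6889
Var(rm) = Σ(rm − r̄m)² / 7 = 0.5402
β = Cov / Var = 0.6889 / 0.5402 = 1.2753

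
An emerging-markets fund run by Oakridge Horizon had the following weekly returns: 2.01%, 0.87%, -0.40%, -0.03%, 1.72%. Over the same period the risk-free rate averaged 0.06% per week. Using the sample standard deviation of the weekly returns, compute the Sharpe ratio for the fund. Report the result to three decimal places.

0.735

r̄ = (2.01 + 0.87 − 0.4 − 0.03 + 1.72) / 5 = 4.170 / 5 = 0.8340%
Σ(r − r̄)² = (2.01 − 0.8340)² + (0.87 − 0.8340)² + (-0.4 − 0.8340)² + … = 4.4385
sample σ = √(4.4385 / 4) = √1.1096 = 1.0534%
Sharpe = (r̄ − rf) / σ = (0.8340 − 0.06) / 1.0534 = 0.7740 / 1.0534 = 0.7348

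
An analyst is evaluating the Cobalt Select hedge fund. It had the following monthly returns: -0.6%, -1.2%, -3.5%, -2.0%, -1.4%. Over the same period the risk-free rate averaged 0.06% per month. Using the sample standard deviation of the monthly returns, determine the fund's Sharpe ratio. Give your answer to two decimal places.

μ = (-0.6 − 1.2 − 3.5 − 2 − 1.4) / 5 = -8.70 / 5 = -1.7400%
Sample σ = √[Σ(r − μ)² / 4] = √[4.8720 / 4] = √1.2180 = 1.1036%
Sharpe = (μ − rf) / σ = (-1.7400 − 0.06) / 1.1036 = -1.8000 / 1.1036 = -1.6310

-1.63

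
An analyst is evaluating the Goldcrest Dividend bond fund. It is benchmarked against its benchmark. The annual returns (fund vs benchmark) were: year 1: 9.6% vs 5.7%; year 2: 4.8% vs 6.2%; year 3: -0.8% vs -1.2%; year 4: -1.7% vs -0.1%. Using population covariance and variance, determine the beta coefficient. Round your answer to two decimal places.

r̄p = 2.9750%,  r̄m = 2.6500%
Cov = Σ(rp − r̄p)(rm − r̄m) / 4 = 13.5188
Var(rm) = Σ(rm − r̄m)² / 4 = 11.0725
β = Cov / Var = 13.5188 / 11.0725 = 1.2209

1.22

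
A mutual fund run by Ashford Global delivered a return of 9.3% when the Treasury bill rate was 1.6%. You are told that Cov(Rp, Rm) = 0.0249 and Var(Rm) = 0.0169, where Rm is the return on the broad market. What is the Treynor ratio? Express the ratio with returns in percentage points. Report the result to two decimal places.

β = Cov / Var = 0.0249 / 0.0169 = 1.4734
Treynor = (Rp − Rf) / β = (9.3% − 1.6%) / 1.4734 = 7.70 / 1.4734 = 5.2260

5.23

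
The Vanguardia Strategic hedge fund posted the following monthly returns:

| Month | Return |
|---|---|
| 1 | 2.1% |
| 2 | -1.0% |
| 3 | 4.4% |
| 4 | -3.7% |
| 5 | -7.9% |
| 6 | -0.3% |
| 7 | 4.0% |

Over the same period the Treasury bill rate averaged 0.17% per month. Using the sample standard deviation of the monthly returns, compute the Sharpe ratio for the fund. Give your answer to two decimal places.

μ = (2.1 − 1 + 4.4 − 3.7 − 7.9 − 0.3 + 4) / 7 = -0.3429%
Sample σ = √[Σ(r − μ)² / 6] = √[116.1371 / 6] = √19.3562 = 4.3996%
Sharpe = (μ − rf) / σ = (-0.3429 − 0.17) / 4.3996 = -0.5129 / 4.3996 = -0.1166

-0.12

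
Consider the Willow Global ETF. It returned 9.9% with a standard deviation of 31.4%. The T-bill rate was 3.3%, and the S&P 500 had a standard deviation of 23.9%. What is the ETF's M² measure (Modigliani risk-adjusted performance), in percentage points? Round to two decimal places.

Sharpe = (Rp − Rf) / σp = (9.9% − 3.3%) / 31.4% = 0.2102
M² = Rf + Sharpe × σm = 3.3% + 0.2102 × 23.9% = 8.3238%

8.32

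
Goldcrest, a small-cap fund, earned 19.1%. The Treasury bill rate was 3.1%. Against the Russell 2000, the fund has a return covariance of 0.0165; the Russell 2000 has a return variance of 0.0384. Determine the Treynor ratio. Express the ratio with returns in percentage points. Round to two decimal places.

37.24

β = Cov / Var = 0.0165 / 0.0384 = 0.4297
Treynor = (Rp − Rf) / β = (19.1% − 3.1%) / 0.4297 = 16.00 / 0.4297 = 37.2353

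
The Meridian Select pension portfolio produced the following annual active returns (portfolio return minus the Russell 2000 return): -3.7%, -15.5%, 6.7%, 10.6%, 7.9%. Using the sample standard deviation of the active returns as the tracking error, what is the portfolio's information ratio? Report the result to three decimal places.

0.111

r̄ = (-3.7 − 15.5 + 6.7 + 10.6 + 7.9) / 5 = 1.2000%
Σ(r − r̄)² = 466.4000; sample σ = √(466.4000/4) = 10.7981%
IR = r̄ / tracking error = 1.2000 / 10.7981 = 0.1111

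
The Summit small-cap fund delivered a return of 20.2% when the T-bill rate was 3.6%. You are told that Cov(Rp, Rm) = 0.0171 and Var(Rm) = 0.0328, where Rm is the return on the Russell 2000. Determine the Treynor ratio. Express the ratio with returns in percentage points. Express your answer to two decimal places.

31.84

β = Cov / Var = 0.0171 / 0.0328 = 0.5213
Treynor = (Rp − Rf) / β = (20.2% − 3.6%) / 0.5213 = 16.60 / 0.5213 = 31.8435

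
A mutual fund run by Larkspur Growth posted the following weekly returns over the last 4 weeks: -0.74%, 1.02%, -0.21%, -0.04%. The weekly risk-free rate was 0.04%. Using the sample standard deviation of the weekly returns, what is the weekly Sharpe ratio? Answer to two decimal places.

-0.04

Mean return r̄ = 0.030 / 4 = 0.0075%
Sample σ = √[Σ(r − r̄)² / 3] = √[1.6335 / 3] = √0.5445 = 0.7379%
Sharpe = (r̄ − rf) / σ = (0.0075 − 0.04) / 0.7379 = -0.0325 / 0.7379 = -0.0440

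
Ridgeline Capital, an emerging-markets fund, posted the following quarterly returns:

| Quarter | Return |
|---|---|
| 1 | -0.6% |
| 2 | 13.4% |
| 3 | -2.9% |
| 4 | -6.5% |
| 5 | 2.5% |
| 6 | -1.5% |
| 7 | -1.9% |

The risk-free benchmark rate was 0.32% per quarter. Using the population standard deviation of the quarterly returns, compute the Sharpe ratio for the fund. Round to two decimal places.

r̄ = (-0.6 + 13.4 − 2.9 − 6.5 + 2.5 − 1.5 − 1.9) / 7 = 0.3571%
Σ(r − r̄)² = (-0.6 − 0.3571)² + (13.4 − 0.3571)² + (-2.9 − 0.3571)² + … = 241.7971
σ = √[241.7971 / 7] = 5.8773%
Sharpe = (r̄ − rf) / σ = (0.3571 − 0.32) / 5.8773 = 0.0371 / 5.8773 = 0.0063

0.01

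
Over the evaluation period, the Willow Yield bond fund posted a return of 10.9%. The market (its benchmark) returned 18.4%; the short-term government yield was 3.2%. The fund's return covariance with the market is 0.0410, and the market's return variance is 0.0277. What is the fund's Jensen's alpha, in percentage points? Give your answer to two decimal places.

-14.80

β = Cov / Var = 0.0410 / 0.0277 = 1.4801
E[R] = Rf + β(Rm − Rf) = 3.2% + 1.4801 × (18.4% − 3.2%) = 25.6975%
α = Rp − E[R] = 10.9% − 25.6975% = -14.7975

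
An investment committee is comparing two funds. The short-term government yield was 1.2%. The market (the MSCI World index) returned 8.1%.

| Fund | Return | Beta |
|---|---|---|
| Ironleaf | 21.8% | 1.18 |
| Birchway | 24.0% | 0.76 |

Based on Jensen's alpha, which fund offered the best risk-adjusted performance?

Birchway

Ironleaf: α = 21.8% − [1.2% + 1.18 × (8.1% − 1.2%)] = 12.458
Birchway: α = 24.0% − [1.2% + 0.76 × (8.1% − 1.2%)] = 17.556
Highest: Birchway (17.556).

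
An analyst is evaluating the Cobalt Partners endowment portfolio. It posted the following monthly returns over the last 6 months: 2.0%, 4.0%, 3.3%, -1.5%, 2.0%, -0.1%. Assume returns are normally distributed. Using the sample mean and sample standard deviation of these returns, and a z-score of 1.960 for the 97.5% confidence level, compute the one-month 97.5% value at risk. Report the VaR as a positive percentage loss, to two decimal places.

r̄ = (2 + 4 + 3.3 − 1.5 + 2 − 0.1) / 6 = 9.70 / 6 = 1.6167%
Σ(r − r̄)² = 21.4683; sample σ = √(21.4683/5) = 2.0721%
VaR = −(r̄ − z·σ) = −(1.6167 − 1.960 × 2.0721) = −(-2.4446) = 2.4446%

2.44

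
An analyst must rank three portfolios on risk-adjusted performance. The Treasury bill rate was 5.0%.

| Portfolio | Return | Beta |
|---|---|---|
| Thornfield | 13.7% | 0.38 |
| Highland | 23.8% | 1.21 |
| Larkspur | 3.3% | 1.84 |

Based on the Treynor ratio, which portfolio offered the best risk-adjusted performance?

Thornfield: Treynor = (13.7% − 5.0%) / 0.38 = 22.895
Highland: Treynor = (23.8% − 5.0%) / 1.21 = 15.537
Larkspur: Treynor = (3.3% − 5.0%) / 1.84 = -0.924
Highest: Thornfield (22.895).

Thornfield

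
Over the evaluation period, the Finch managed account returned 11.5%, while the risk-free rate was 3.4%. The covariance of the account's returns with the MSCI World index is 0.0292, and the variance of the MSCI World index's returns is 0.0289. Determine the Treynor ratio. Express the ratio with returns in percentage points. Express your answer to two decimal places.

8.02

β = Cov / Var = 0.0292 / 0.0289 = 1.0104
Treynor = (Rp − Rf) / β = (11.5% − 3.4%) / 1.0104 = 8.10 / 1.0104 = 8.0166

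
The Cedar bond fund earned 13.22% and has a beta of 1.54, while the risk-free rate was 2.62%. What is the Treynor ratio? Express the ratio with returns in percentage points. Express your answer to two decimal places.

6.88

Treynor = (Rp − Rf) / β = (13.22% − 2.62%) / 1.54 = 10.60 / 1.54 = 6.8831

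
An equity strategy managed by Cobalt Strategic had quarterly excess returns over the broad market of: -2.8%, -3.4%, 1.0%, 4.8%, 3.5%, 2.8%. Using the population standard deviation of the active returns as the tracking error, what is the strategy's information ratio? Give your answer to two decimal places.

r̄ = (-2.8 − 3.4 + 1 + 4.8 + 3.5 + 2.8) / 6 = 0.9833%
Σ(r − r̄)² = 57.7283; population σ = √(57.7283/6) = 3.1018%
IR = r̄ / tracking error = 0.9833 / 3.1018 = 0.3170

0.32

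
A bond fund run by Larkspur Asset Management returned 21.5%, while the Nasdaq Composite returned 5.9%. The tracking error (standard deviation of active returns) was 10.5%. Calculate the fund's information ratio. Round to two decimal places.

IR = (Rp − Rb) / TE = (21.5% − 5.9%) / 10.5% = 15.60% / 10.5% = 1.4857

1.49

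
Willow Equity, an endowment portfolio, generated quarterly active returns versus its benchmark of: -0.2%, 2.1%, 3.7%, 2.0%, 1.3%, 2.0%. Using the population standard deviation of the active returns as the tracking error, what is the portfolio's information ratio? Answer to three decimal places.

r̄ = (-0.2 + 2.1 + 3.7 + 2 + 1.3 + 2) / 6 = 1.8167%
Σ(r − r̄)² = 8.0283; population σ = √(8.0283/6) = 1.1567%
IR = r̄ / tracking error = 1.8167 / 1.1567 = 1.5706

1.571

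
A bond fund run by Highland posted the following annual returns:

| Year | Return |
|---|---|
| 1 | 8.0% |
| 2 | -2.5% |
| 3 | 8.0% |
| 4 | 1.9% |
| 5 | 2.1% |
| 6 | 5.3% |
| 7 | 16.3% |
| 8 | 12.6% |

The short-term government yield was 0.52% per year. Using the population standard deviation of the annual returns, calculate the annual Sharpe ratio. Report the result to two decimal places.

1.04

r̄ = (8 − 2.5 + 8 + 1.9 + 2.1 + 5.3 + 16.3 + 12.6) / 8 = 6.4625%
Population std dev = √[260.6988 / 8] = 5.7085%
Sharpe = (r̄ − rf) / σ = (6.4625 − 0.52) / 5.7085 = 5.9425 / 5.7085 = 1.0410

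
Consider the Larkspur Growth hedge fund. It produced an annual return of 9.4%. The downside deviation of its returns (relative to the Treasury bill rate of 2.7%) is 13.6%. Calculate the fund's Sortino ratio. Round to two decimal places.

0.49

Sortino = (Rp − Rf) / σd = (9.4% − 2.7%) / 13.6% = 6.70% / 13.6% = 0.4926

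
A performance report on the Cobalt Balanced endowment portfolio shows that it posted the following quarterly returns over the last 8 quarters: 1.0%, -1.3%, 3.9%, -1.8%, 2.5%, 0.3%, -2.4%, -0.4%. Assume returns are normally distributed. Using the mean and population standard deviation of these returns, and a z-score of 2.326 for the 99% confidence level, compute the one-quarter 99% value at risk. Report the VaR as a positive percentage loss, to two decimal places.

Mean return μ = 1.80 / 8 = 0.2250%
Σ(r − μ)² = (1 − 0.2250)² + (-1.3 − 0.2250)² + (3.9 − 0.2250)² + … = 32.9950
σ = √[32.9950 / 8] = 2.0309%
VaR = −(μ − z·σ) = −(0.2250 − 2.326 × 2.0309) = −(-4.4989) = 4.4989%

4.50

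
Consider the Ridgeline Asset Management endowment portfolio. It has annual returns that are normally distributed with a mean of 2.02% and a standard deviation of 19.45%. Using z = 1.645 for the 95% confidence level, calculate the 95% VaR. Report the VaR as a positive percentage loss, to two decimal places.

VaR (as % loss) = −(μ − z·σ) = −(2.02% − 1.645 × 19.45%) = −(-29.97525%) = 29.97525%

29.98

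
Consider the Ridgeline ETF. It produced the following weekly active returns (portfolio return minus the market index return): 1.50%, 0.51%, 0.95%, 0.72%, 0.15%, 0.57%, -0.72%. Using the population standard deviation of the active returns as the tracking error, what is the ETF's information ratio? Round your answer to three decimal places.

0.822

r̄ = (1.5 + 0.51 + 0.95 + 0.72 + 0.15 + 0.57 − 0.72) / 7 = 0.5257%
Population σ = √[Σ(r − r̄)² / 7] = √[2.8622 / 7] = √0.4089 = 0.6395%
IR = r̄ / tracking error = 0.5257 / 0.6395 = 0.8220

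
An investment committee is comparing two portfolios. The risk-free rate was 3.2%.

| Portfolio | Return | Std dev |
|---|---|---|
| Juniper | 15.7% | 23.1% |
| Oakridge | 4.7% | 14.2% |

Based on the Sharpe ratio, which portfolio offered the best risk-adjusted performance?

Juniper

Juniper: Sharpe ratio = (15.7% − 3.2%) / 23.1% = 0.541
Oakridge: Sharpe ratio = (4.7% − 3.2%) / 14.2% = 0.106
Highest: Juniper (0.541).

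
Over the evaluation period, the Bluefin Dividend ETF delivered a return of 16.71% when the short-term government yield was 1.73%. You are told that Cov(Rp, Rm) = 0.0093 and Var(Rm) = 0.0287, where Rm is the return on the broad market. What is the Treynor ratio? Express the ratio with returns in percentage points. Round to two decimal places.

β = Cov / Var = 0.0093 / 0.0287 = 0.3240
Treynor = (Rp − Rf) / β = (16.71% − 1.73%) / 0.3240 = 14.98 / 0.3240 = 46.2346

46.23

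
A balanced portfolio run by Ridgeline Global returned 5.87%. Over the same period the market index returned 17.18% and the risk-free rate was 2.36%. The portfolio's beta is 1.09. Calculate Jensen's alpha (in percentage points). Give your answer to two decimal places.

CAPM expected return = Rf + β(Rm − Rf) = 2.36% + 1.09 × (17.18% − 2.36%) = 2.36 + 1.09 × 14.82 = 18.5138%
Jensen's α = Rp − E[R] = 5.87% − 18.5138% = -12.6438

-12.64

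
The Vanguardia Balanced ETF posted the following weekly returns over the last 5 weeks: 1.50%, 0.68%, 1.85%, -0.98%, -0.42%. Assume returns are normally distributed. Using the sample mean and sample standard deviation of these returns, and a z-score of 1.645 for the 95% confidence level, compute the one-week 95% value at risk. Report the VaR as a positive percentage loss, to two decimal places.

Mean return μ = 2.630 / 5 = 0.5260%
Σ(r − μ)² = (1.5 − 0.5260)² + (0.68 − 0.5260)² + (1.85 − 0.5260)² + … = 5.8883
sample σ = √(5.8883 / 4) = √1.4721 = 1.2133%
VaR = −(μ − z·σ) = −(0.5260 − 1.645 × 1.2133) = −(-1.4699) = 1.4699%

1.47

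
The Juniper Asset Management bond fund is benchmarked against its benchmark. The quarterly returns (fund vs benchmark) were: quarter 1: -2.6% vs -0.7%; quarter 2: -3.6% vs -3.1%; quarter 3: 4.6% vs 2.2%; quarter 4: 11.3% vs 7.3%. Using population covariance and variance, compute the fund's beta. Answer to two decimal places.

r̄p = 2.4250%,  r̄m = 1.4250%
Cov = Σ(rp − r̄p)(rm − r̄m) / 4 = 22.9419
Var(rm) = Σ(rm − r̄m)² / 4 = 15.0269
β = Cov / Var = 22.9419 / 15.0269 = 1.5267

1.53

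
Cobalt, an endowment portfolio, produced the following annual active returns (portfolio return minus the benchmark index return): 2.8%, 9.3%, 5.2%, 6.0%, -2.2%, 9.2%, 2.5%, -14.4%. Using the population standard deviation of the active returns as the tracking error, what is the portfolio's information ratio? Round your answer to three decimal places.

0.318

Mean return r̄ = 18.40 / 8 = 2.3000%
Population σ = √[Σ(r − r̄)² / 8] = √[418.1400 / 8] = √52.2675 = 7.2296%
IR = r̄ / tracking error = 2.3000 / 7.2296 = 0.3181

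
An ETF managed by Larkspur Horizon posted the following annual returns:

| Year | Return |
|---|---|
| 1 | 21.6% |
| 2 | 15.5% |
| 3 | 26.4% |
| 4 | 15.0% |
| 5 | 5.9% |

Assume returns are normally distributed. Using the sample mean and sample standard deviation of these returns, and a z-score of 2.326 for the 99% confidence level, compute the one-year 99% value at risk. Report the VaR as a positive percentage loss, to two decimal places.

1.10

Mean return r̄ = 84.40 / 5 = 16.8800%
Sample std dev = √[238.9080 / 4] = 7.7283%
VaR = −(r̄ − z·σ) = −(16.8800 − 2.326 × 7.7283) = −(-1.0960) = 1.0960%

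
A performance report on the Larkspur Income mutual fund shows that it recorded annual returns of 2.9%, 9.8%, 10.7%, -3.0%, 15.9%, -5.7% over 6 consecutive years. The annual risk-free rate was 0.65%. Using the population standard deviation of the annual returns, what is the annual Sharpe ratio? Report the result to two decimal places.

μ = (2.9 + 9.8 + 10.7 − 3 + 15.9 − 5.7) / 6 = 5.1000%
Σ(r − μ)² = 357.1800; population σ = √(357.1800/6) = 7.7156%
Sharpe = (μ − rf) / σ = (5.1000 − 0.65) / 7.7156 = 4.4500 / 7.7156 = 0.5768

0.58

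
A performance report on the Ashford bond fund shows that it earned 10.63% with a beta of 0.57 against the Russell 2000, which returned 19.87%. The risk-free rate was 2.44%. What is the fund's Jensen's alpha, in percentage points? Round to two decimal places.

CAPM expected return = Rf + β(Rm − Rf) = 2.44% + 0.57 × (19.87% − 2.44%) = 2.44 + 0.57 × 17.43 = 12.3751%
Jensen's α = Rp − E[R] = 10.63% − 12.3751% = -1.7451

-1.75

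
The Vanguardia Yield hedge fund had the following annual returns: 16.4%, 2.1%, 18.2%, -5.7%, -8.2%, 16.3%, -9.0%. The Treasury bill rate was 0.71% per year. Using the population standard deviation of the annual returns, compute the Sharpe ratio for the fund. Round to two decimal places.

0.31

Mean return μ = 30.10 / 7 = 4.3000%
Σ(r − μ)² = 921.6000; population σ = √(921.6000/7) = 11.4742%
Sharpe = (μ − rf) / σ = (4.3000 − 0.71) / 11.4742 = 3.5900 / 11.4742 = 0.3129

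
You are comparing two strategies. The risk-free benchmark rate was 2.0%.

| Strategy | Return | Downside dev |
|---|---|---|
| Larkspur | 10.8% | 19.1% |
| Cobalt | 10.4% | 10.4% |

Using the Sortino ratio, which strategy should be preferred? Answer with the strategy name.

Larkspur: Sortino ratio = (10.8% − 2.0%) / 19.1% = 0.461
Cobalt: Sortino ratio = (10.4% − 2.0%) / 10.4% = 0.808
Highest: Cobalt (0.808).

Cobalt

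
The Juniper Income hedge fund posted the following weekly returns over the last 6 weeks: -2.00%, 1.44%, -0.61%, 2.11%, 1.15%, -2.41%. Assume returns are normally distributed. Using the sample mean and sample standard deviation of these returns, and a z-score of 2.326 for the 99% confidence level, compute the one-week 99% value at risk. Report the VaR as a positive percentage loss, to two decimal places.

4.47

Mean return r̄ = -0.320 / 6 = -0.0533%
Sample σ = √[Σ(r − r̄)² / 5] = √[18.0113 / 5] = √3.6023 = 1.8980%
VaR = −(r̄ − z·σ) = −(-0.0533 − 2.326 × 1.8980) = −(-4.4680) = 4.4680%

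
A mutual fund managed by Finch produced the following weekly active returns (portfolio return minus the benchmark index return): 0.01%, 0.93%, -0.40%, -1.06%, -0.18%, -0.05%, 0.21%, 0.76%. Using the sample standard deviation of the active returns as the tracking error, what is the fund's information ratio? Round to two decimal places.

r̄ = (0.01 + 0.93 − 0.4 − 1.06 − 0.18 − 0.05 + 0.21 + 0.76) / 8 = 0.0275%
Sample std dev = √[2.7992 / 7] = 0.6324%
IR = r̄ / tracking error = 0.0275 / 0.6324 = 0.0435

0.04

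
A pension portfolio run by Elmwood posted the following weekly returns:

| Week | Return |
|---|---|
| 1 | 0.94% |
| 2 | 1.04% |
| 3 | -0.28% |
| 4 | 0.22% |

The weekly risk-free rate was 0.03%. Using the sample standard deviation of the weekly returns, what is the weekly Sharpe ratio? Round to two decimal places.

0.72

r̄ = (0.94 + 1.04 − 0.28 + 0.22) / 4 = 1.920 / 4 = 0.4800%
Sample σ = √[Σ(r − r̄)² / 3] = √[1.1704 / 3] = √0.3901 = 0.6246%
Sharpe = (r̄ − rf) / σ = (0.4800 − 0.03) / 0.6246 = 0.4500 / 0.6246 = 0.7205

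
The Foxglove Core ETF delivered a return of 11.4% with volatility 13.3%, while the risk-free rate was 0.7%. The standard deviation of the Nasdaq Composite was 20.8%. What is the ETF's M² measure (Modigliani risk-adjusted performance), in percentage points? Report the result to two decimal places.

17.43

Sharpe = (Rp − Rf) / σp = (11.4% − 0.7%) / 13.3% = 0.8045
M² = Rf + Sharpe × σm = 0.7% + 0.8045 × 20.8% = 17.4336%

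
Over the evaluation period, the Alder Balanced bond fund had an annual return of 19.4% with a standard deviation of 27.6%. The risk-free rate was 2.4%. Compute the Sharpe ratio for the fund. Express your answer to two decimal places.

0.62

Sharpe = (Rp − Rf) / σp = (19.4% − 2.4%) / 27.6% = 17.00% / 27.6% = 0.6159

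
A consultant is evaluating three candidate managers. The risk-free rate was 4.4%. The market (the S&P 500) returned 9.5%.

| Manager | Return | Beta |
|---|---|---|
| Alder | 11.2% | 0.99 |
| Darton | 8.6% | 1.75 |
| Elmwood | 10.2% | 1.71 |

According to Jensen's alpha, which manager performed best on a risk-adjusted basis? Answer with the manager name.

Alder

Alder: α = 11.2% − [4.4% + 0.99 × (9.5% − 4.4%)] = 1.751
Darton: α = 8.6% − [4.4% + 1.75 × (9.5% − 4.4%)] = -4.725
Elmwood: α = 10.2% − [4.4% + 1.71 × (9.5% − 4.4%)] = -2.921
Highest: Alder (1.751).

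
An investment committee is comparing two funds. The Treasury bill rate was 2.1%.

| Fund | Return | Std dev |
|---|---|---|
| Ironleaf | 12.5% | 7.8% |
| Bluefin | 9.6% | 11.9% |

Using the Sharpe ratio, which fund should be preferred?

Ironleaf

Ironleaf: Sharpe ratio = (12.5% − 2.1%) / 7.8% = 1.333
Bluefin: Sharpe ratio = (9.6% − 2.1%) / 11.9% = 0.630
Highest: Ironleaf (1.333).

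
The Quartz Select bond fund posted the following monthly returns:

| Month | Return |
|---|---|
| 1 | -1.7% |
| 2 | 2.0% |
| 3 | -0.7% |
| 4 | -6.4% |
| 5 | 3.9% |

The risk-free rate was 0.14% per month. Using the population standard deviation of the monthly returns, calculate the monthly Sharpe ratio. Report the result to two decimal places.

-0.20

r̄ = (-1.7 + 2 − 0.7 − 6.4 + 3.9) / 5 = -2.90 / 5 = -0.5800%
Population std dev = √[61.8680 / 5] = 3.5176%
Sharpe = (r̄ − rf) / σ = (-0.5800 − 0.14) / 3.5176 = -0.7200 / 3.5176 = -0.2047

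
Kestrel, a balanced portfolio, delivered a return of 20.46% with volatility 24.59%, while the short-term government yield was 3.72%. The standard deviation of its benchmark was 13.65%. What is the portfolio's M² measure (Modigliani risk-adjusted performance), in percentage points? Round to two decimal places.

Sharpe = (Rp − Rf) / σp = (20.46% − 3.72%) / 24.59% = 0.6808
M² = Rf + Sharpe × σm = 3.72% + 0.6808 × 13.65% = 13.0129%

13.01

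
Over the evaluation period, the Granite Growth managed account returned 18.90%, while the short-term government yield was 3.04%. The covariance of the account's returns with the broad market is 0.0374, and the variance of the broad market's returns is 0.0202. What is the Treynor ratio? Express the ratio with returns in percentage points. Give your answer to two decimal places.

8.57

β = Cov / Var = 0.0374 / 0.0202 = 1.8515
Treynor = (Rp − Rf) / β = (18.90% − 3.04%) / 1.8515 = 15.86 / 1.8515 = 8.5660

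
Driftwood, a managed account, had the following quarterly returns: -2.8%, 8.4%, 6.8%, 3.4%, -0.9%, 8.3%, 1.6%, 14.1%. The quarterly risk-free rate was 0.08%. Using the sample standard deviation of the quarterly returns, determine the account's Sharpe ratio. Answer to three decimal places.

Mean return μ = 38.90 / 8 = 4.8625%
Σ(r − μ)² = (-2.8 − 4.8625)² + (8.4 − 4.8625)² + (6.8 − 4.8625)² + … = 218.1188
sample σ = √(218.1188 / 7) = √31.1598 = 5.5821%
Sharpe = (μ − rf) / σ = (4.8625 − 0.08) / 5.5821 = 4.7825 / 5.5821 = 0.8568

0.857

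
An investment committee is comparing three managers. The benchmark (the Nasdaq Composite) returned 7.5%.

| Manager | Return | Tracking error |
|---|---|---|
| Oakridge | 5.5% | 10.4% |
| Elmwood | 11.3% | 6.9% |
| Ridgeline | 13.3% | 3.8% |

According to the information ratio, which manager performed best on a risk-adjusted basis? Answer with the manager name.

Oakridge: IR = (5.5% − 7.5%) / 10.4% = -0.192
Elmwood: IR = (11.3% − 7.5%) / 6.9% = 0.551
Ridgeline: IR = (13.3% − 7.5%) / 3.8% = 1.526
Highest: Ridgeline (1.526).

Ridgeline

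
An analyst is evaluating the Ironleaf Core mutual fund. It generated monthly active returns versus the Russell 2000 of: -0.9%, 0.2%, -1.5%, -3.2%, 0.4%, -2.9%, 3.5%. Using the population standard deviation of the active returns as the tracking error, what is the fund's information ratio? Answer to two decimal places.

μ = (-0.9 + 0.2 − 1.5 − 3.2 + 0.4 − 2.9 + 3.5) / 7 = -0.6286%
Σ(r − μ)² = (-0.9 − (-0.6286))² + (0.2 − (-0.6286))² + (-1.5 − (-0.6286))² + … = 31.3943
population σ = √(31.3943 / 7) = √4.4849 = 2.1178%
IR = μ / tracking error = -0.6286 / 2.1178 = -0.2968

-0.30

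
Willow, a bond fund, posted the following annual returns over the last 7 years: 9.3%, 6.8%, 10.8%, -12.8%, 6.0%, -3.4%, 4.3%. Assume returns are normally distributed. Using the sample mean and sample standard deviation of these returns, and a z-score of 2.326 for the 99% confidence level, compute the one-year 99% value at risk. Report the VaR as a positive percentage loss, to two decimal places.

16.37

r̄ = (9.3 + 6.8 + 10.8 − 12.8 + 6 − 3.4 + 4.3) / 7 = 3.0000%
Σ(r − r̄)² = (9.3 − 3.0000)² + (6.8 − 3.0000)² + (10.8 − 3.0000)² + … = 416.2600
σ = √[416.2600 / 6] = 8.3293%
VaR = −(r̄ − z·σ) = −(3.0000 − 2.326 × 8.3293) = −(-16.3740) = 16.3740%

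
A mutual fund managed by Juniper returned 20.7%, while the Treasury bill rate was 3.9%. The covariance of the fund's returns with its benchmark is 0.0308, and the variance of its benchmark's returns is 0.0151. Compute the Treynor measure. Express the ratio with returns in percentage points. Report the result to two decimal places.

8.24

β = Cov / Var = 0.0308 / 0.0151 = 2.0397
Treynor = (Rp − Rf) / β = (20.7% − 3.9%) / 2.0397 = 16.80 / 2.0397 = 8.2365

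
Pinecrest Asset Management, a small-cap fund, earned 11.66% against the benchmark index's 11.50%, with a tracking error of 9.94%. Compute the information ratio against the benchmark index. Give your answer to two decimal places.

IR = (Rp − Rb) / TE = (11.66% − 11.50%) / 9.94% = 0.16% / 9.94% = 0.0161

0.02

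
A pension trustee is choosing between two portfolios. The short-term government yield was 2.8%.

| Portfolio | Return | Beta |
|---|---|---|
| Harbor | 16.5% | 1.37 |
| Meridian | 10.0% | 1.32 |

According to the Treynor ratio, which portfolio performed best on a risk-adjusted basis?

Harbor

Harbor: Treynor = (16.5% − 2.8%) / 1.37 = 10.000
Meridian: Treynor = (10.0% − 2.8%) / 1.32 = 5.455
Highest: Harbor (10.000).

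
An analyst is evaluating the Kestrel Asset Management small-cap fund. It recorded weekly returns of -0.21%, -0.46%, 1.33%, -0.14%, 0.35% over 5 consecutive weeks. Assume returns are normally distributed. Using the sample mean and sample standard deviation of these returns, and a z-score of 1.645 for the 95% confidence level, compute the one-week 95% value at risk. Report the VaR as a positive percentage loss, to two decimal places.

0.99

μ = (-0.21 − 0.46 + 1.33 − 0.14 + 0.35) / 5 = 0.870 / 5 = 0.1740%
Σ(r − μ)² = 2.0153; sample σ = √(2.0153/4) = 0.7098%
VaR = −(μ − z·σ) = −(0.1740 − 1.645 × 0.7098) = −(-0.9936) = 0.9936%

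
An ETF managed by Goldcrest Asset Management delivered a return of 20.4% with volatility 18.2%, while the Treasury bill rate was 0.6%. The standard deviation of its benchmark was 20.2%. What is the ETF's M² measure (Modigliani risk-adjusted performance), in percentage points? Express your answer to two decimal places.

22.58

Sharpe = (Rp − Rf) / σp = (20.4% − 0.6%) / 18.2% = 1.0879
M² = Rf + Sharpe × σm = 0.6% + 1.0879 × 20.2% = 22.5756%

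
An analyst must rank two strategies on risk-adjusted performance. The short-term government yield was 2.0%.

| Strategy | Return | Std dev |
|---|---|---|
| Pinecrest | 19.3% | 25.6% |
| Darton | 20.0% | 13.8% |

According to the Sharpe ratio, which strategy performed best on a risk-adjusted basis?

Pinecrest: Sharpe ratio = (19.3% − 2.0%) / 25.6% = 0.676
Darton: Sharpe ratio = (20.0% − 2.0%) / 13.8% = 1.304
Highest: Darton (1.304).

Darton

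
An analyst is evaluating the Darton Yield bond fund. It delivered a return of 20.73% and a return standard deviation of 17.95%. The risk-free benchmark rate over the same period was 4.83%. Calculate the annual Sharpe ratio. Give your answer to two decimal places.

Sharpe = (Rp − Rf) / σp = (20.73% − 4.83%) / 17.95% = 15.90% / 17.95% = 0.8858

0.89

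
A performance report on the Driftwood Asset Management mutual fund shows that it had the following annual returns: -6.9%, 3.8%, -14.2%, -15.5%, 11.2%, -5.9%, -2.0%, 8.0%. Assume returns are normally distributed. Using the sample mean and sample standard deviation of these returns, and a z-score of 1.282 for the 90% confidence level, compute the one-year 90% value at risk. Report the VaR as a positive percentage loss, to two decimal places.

15.27

r̄ = (-6.9 + 3.8 − 14.2 − 15.5 + 11.2 − 5.9 − 2 + 8) / 8 = -2.6875%
Sample σ = √[Σ(r − r̄)² / 7] = √[674.4088 / 7] = √96.3441 = 9.8155%
VaR = −(r̄ − z·σ) = −(-2.6875 − 1.282 × 9.8155) = −(-15.2710) = 15.2710%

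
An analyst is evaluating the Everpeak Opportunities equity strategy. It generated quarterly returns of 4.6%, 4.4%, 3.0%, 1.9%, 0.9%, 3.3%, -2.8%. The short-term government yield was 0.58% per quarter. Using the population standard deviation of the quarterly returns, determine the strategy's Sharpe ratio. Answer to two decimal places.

Mean return μ = 15.30 / 7 = 2.1857%
Σ(r − μ)² = 39.2286; population σ = √(39.2286/7) = 2.3673%
Sharpe = (μ − rf) / σ = (2.1857 − 0.58) / 2.3673 = 1.6057 / 2.3673 = 0.6783

0.68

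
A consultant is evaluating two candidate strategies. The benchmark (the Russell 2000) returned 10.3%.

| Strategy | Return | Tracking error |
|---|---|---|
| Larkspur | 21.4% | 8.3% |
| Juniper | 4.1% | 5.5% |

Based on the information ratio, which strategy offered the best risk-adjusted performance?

Larkspur

Larkspur: IR = (21.4% − 10.3%) / 8.3% = 1.337
Juniper: IR = (4.1% − 10.3%) / 5.5% = -1.127
Highest: Larkspur (1.337).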